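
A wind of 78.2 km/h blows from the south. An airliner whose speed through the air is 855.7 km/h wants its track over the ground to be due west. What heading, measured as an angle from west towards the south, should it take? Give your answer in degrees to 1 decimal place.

The wind pushes perpendicular to the desired track; the heading must have a component into the wind equal to 78.2 km/h: 855.7 sin θ = 78.2.
sin θ = 0.0914, so θ = 5.243°.

5.2°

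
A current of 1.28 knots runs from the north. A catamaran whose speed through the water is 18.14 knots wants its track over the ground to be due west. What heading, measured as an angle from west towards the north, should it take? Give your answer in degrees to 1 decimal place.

The current pushes perpendicular to the desired track; the heading must have a component into the current equal to 1.28 knots: 18.14 sin θ = 1.28.
sin θ = 0.0706, so θ = 4.046°.

4.0°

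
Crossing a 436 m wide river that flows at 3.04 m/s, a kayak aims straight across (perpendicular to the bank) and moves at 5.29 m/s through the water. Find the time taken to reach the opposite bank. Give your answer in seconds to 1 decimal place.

The component of the kayak's velocity perpendicular to the bank is 5.29 m/s.
The flow acts along the bank and has no component across it.
Time = 436 / 5.290 = 82.420 s.

82.4 s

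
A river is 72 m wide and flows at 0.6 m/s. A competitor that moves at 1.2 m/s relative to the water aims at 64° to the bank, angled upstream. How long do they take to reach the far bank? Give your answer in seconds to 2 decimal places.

66.76 s

The component of the competitor's velocity perpendicular to the bank is 1.2 × sin 64° = 1.079 m/s.
The flow acts along the bank and has no component across it.
Time = 72 / 1.079 = 66.756 s.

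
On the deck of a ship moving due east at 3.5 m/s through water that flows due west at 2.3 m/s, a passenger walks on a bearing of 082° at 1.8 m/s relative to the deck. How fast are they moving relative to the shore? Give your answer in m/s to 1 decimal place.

In east/north components (m/s): passenger relative to ship = (1.782, 0.251); ship relative to water = (3.500, 0.000); water relative to ground = (-2.300, 0.000).
Sum = (2.982, 0.251) m/s.
Speed = |(2.982, 0.251)| = 2.993 m/s.

3.0 m/s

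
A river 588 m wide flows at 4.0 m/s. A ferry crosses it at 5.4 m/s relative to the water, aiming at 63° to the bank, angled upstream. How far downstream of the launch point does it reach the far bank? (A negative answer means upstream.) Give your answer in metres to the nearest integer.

189 m

Perpendicular speed = 4.811 m/s; crossing time = 588 / 4.811 = 122.209 s.
Net downstream speed = 1.548 m/s.
Drift = 1.548 × 122.209 = 189.234 m (downstream).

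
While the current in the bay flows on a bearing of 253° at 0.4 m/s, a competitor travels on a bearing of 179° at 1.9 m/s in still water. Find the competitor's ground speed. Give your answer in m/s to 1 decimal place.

2.0 m/s

Taking east as x and north as y: velocity relative to the water = (0.033, -1.900) m/s; the water relative to ground = (-0.383, -0.117) m/s.
Velocity relative to ground = (0.033, -1.900) + (-0.383, -0.117) = (-0.349, -2.017) m/s.
Speed = |(-0.349, -2.017)| = 2.047 m/s.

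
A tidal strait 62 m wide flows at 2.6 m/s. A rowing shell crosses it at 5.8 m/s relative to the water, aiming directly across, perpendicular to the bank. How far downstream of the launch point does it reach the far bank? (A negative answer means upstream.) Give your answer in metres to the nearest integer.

Perpendicular speed = 5.800 m/s; crossing time = 62 / 5.800 = 10.690 s.
Net downstream speed = 2.600 m/s.
Drift = 2.600 × 10.690 = 27.793 m (downstream).

28 m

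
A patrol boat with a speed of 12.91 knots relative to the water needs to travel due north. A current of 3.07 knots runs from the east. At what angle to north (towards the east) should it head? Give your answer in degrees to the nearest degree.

14°

The current pushes perpendicular to the desired track; the heading must have a component into the current equal to 3.07 knots: 12.91 sin θ = 3.07.
sin θ = 0.2378, so θ = 13.757°.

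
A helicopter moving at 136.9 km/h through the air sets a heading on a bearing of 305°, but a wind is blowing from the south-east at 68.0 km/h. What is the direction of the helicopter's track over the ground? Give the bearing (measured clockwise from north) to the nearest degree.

308°

Taking east as x and north as y: velocity relative to the air = (-112.142, 78.523) km/h; the air relative to ground = (-48.083, 48.083) km/h.
Velocity relative to ground = (-112.142, 78.523) + (-48.083, 48.083) = (-160.225, 126.606) km/h.
Bearing = atan2(-160.23, 126.61) = 308.31° clockwise from north.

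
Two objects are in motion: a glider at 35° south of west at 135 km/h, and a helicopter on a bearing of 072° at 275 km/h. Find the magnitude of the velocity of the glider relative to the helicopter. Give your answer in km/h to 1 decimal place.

Taking east as x and north as y: glider velocity = (-110.586, -77.433) km/h; helicopter velocity = (261.541, 84.980) km/h.
Velocity of glider relative to helicopter = (-110.586, -77.433) − (261.541, 84.980) = (-372.126, -162.412) km/h.
Magnitude = |(-372.126, -162.412)| = 406.024 km/h.

406.0 km/h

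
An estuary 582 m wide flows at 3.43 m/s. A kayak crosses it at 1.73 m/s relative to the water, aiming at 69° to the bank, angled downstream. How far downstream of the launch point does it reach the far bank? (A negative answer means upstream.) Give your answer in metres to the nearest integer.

Perpendicular speed = 1.615 m/s; crossing time = 582 / 1.615 = 360.351 s.
Net downstream speed = 4.050 m/s.
Drift = 4.050 × 360.351 = 1459.411 m (downstream).

1459 m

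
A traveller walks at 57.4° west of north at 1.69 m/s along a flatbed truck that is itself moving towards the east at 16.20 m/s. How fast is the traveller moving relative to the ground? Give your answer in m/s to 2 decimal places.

14.80 m/s

Taking east as x and north as y: flatbed truck velocity = (16.200, 0.000) m/s; traveller velocity relative to flatbed truck = (-1.424, 0.911) m/s.
Velocity relative to ground = (16.200, 0.000) + (-1.424, 0.911) = (14.776, 0.911) m/s.
Speed = |(14.776, 0.911)| = 14.804 m/s.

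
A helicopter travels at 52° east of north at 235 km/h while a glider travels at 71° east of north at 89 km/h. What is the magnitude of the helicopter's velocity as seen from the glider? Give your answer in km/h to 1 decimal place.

153.6 km/h

Taking east as x and north as y: helicopter velocity = (185.183, 144.680) km/h; glider velocity = (84.151, 28.976) km/h.
Velocity of helicopter relative to glider = (185.183, 144.680) − (84.151, 28.976) = (101.031, 115.705) km/h.
Magnitude = |(101.031, 115.705)| = 153.607 km/h.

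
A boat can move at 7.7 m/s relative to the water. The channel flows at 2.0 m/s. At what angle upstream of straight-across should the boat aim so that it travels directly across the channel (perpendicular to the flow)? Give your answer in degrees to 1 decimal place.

15.1°

To cancel the current, the upstream component of the boat's velocity must equal the flow: 7.7 sin θ = 2.0.
sin θ = 2.0 / 7.7 = 0.2597.
θ = arcsin(0.2597) = 15.055°.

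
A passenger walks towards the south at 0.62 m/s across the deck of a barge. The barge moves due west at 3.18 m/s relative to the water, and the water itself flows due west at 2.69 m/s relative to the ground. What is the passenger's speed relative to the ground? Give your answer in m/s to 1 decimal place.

In east/north components (m/s): passenger relative to barge = (0.000, -0.620); barge relative to water = (-3.180, 0.000); water relative to ground = (-2.690, 0.000).
Sum = (-5.870, -0.620) m/s.
Speed = |(-5.870, -0.620)| = 5.903 m/s.

5.9 m/s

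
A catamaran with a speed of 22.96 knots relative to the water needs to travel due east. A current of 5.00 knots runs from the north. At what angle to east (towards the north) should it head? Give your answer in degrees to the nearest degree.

13°

The current pushes perpendicular to the desired track; the heading must have a component into the current equal to 5.00 knots: 22.96 sin θ = 5.00.
sin θ = 0.2178, so θ = 12.578°.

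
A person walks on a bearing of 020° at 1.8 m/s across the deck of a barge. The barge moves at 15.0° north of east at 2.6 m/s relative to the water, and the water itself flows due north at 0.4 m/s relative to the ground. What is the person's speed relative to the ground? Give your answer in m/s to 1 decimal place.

In east/north components (m/s): person relative to barge = (0.616, 1.691); barge relative to water = (2.511, 0.673); water relative to ground = (0.000, 0.400).
Sum = (3.127, 2.764) m/s.
Speed = |(3.127, 2.764)| = 4.174 m/s.

4.2 m/s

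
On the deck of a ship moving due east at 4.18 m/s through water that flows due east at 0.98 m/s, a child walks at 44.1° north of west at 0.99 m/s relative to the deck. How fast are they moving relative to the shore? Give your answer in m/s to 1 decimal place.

In east/north components (m/s): child relative to ship = (-0.711, 0.689); ship relative to water = (4.180, 0.000); water relative to ground = (0.980, 0.000).
Sum = (4.449, 0.689) m/s.
Speed = |(4.449, 0.689)| = 4.502 m/s.

4.5 m/s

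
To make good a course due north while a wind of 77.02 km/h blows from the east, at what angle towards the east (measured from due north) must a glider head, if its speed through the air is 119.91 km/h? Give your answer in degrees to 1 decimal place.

40.0°

The wind pushes perpendicular to the desired track; the heading must have a component into the wind equal to 77.02 km/h: 119.91 sin θ = 77.02.
sin θ = 0.6423, so θ = 39.965°.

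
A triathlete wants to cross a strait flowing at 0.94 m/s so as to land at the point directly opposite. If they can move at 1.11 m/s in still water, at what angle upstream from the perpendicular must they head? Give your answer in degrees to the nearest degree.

58°

To cancel the current, the upstream component of the triathlete's velocity must equal the flow: 1.11 sin θ = 0.94.
sin θ = 0.94 / 1.11 = 0.8468.
θ = arcsin(0.8468) = 57.870°.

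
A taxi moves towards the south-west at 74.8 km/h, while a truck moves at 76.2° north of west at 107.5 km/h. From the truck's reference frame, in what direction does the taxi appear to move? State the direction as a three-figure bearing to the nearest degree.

190°

Taking east as x and north as y: taxi velocity = (-52.892, -52.892) km/h; truck velocity = (-25.642, 104.397) km/h.
Velocity of taxi relative to truck = (-52.892, -52.892) − (-25.642, 104.397) = (-27.249, -157.289) km/h.
Bearing = atan2(-27.25, -157.29) = 189.83° clockwise from north.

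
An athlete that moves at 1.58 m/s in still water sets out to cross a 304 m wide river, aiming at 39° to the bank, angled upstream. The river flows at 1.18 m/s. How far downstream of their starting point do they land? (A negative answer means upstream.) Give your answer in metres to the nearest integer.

Perpendicular speed = 0.994 m/s; crossing time = 304 / 0.994 = 305.735 s.
Net downstream speed = -0.048 m/s.
Drift = -0.048 × 305.735 = -14.642 m (upstream).

-15 m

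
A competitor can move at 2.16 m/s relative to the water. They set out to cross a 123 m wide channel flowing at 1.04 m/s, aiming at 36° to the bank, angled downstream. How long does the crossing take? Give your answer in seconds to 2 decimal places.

The component of the competitor's velocity perpendicular to the bank is 2.16 × sin 36° = 1.270 m/s.
The flow acts along the bank and has no component across it.
Time = 123 / 1.270 = 96.880 s.

96.88 s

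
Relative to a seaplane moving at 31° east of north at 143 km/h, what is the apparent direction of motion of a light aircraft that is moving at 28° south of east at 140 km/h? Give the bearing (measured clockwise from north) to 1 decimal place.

165.1°

Taking east as x and north as y: light aircraft velocity = (123.613, -65.726) km/h; seaplane velocity = (73.650, 122.575) km/h.
Velocity of light aircraft relative to seaplane = (123.613, -65.726) − (73.650, 122.575) = (49.962, -188.301) km/h.
Bearing = atan2(49.96, -188.30) = 165.14° clockwise from north.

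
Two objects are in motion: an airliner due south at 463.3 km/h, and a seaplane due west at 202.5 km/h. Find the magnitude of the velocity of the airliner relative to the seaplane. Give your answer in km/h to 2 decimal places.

Taking east as x and north as y: airliner velocity = (0.000, -463.300) km/h; seaplane velocity = (-202.500, 0.000) km/h.
Velocity of airliner relative to seaplane = (0.000, -463.300) − (-202.500, 0.000) = (202.500, -463.300) km/h.
Magnitude = |(202.500, -463.300)| = 505.622 km/h.

505.62 km/h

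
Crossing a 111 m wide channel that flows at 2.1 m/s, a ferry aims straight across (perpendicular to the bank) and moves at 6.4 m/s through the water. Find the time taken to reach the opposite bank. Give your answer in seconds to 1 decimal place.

17.3 s

The component of the ferry's velocity perpendicular to the bank is 6.4 m/s.
Only the cross-stream component determines the crossing time; the current contributes nothing perpendicular to the bank.
Time = 111 / 6.400 = 17.344 s.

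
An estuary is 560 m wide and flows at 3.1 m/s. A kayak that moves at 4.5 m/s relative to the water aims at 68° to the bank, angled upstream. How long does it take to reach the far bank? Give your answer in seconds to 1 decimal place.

The component of the kayak's velocity perpendicular to the bank is 4.5 × sin 68° = 4.172 m/s.
The flow acts along the bank and has no component across it.
Time = 560 / 4.172 = 134.218 s.

134.2 s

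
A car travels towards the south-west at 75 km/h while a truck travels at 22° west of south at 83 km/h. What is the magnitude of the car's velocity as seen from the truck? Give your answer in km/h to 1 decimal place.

32.5 km/h

Taking east as x and north as y: car velocity = (-53.033, -53.033) km/h; truck velocity = (-31.092, -76.956) km/h.
Velocity of car relative to truck = (-53.033, -53.033) − (-31.092, -76.956) = (-21.941, 23.923) km/h.
Magnitude = |(-21.941, 23.923)| = 32.461 km/h.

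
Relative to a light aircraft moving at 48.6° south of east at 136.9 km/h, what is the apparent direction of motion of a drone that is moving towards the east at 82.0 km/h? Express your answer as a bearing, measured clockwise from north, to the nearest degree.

Taking east as x and north as y: drone velocity = (82.000, 0.000) km/h; light aircraft velocity = (90.534, -102.690) km/h.
Velocity of drone relative to light aircraft = (82.000, 0.000) − (90.534, -102.690) = (-8.534, 102.690) km/h.
Bearing = atan2(-8.53, 102.69) = 355.25° clockwise from north.

355°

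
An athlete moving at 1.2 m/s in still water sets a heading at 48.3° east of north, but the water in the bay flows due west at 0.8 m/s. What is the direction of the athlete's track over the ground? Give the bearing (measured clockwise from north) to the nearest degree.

Taking east as x and north as y: velocity relative to the water = (0.896, 0.798) m/s; the water relative to ground = (-0.800, 0.000) m/s.
Velocity relative to ground = (0.896, 0.798) + (-0.800, 0.000) = (0.096, 0.798) m/s.
Bearing = atan2(0.10, 0.80) = 6.85° clockwise from north.

007°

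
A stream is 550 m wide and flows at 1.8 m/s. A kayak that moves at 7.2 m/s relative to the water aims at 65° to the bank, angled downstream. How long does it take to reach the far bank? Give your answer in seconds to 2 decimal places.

84.29 s

The component of the kayak's velocity perpendicular to the bank is 7.2 × sin 65° = 6.525 m/s.
The flow acts along the bank and has no component across it.
Time = 550 / 6.525 = 84.286 s.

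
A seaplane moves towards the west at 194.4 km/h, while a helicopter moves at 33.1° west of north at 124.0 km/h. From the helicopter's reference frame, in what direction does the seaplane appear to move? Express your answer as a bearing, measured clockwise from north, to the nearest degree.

231°

Taking east as x and north as y: seaplane velocity = (-194.400, 0.000) km/h; helicopter velocity = (-67.717, 103.877) km/h.
Velocity of seaplane relative to helicopter = (-194.400, 0.000) − (-67.717, 103.877) = (-126.683, -103.877) km/h.
Bearing = atan2(-126.68, -103.88) = 230.65° clockwise from north.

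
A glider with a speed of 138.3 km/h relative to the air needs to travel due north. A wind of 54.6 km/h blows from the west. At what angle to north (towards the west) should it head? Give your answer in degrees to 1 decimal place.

23.3°

The wind pushes perpendicular to the desired track; the heading must have a component into the wind equal to 54.6 km/h: 138.3 sin θ = 54.6.
sin θ = 0.3948, so θ = 23.253°.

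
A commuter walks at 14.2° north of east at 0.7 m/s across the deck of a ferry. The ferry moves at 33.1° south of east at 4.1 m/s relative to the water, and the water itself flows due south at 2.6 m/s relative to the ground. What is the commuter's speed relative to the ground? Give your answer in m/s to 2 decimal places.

In east/north components (m/s): commuter relative to ferry = (0.679, 0.172); ferry relative to water = (3.435, -2.239); water relative to ground = (0.000, -2.600).
Sum = (4.113, -4.667) m/s.
Speed = |(4.113, -4.667)| = 6.221 m/s.

6.22 m/s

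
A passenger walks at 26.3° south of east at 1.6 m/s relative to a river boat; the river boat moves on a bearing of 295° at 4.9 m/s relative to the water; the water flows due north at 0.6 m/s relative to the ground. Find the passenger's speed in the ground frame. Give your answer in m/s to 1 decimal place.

In east/north components (m/s): passenger relative to river boat = (1.434, -0.709); river boat relative to water = (-4.441, 2.071); water relative to ground = (0.000, 0.600).
Sum = (-3.007, 1.962) m/s.
Speed = |(-3.007, 1.962)| = 3.590 m/s.

3.6 m/s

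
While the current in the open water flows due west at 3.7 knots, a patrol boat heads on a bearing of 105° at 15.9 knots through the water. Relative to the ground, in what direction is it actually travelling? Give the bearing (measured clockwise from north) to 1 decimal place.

Taking east as x and north as y: velocity relative to the water = (15.358, -4.115) knots; the water relative to ground = (-3.700, 0.000) knots.
Velocity relative to ground = (15.358, -4.115) + (-3.700, 0.000) = (11.658, -4.115) knots.
Bearing = atan2(11.66, -4.12) = 109.44° clockwise from north.

109.4°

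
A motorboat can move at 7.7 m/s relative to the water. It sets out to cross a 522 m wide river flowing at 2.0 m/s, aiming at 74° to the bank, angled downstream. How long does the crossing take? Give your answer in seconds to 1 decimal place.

The component of the motorboat's velocity perpendicular to the bank is 7.7 × sin 74° = 7.402 m/s.
Only the cross-stream component determines the crossing time; the current contributes nothing perpendicular to the bank.
Time = 522 / 7.402 = 70.524 s.

70.5 s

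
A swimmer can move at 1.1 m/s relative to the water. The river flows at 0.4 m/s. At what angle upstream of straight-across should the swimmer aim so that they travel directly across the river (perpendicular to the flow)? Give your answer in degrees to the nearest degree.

To cancel the current, the upstream component of the swimmer's velocity must equal the flow: 1.1 sin θ = 0.4.
sin θ = 0.4 / 1.1 = 0.3636.
θ = arcsin(0.3636) = 21.324°.

21°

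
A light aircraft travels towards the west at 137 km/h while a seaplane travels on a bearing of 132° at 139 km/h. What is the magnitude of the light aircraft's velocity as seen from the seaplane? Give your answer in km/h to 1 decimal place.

257.7 km/h

Taking east as x and north as y: light aircraft velocity = (-137.000, 0.000) km/h; seaplane velocity = (103.297, -93.009) km/h.
Velocity of light aircraft relative to seaplane = (-137.000, 0.000) − (103.297, -93.009) = (-240.297, 93.009) km/h.
Magnitude = |(-240.297, 93.009)| = 257.669 km/h.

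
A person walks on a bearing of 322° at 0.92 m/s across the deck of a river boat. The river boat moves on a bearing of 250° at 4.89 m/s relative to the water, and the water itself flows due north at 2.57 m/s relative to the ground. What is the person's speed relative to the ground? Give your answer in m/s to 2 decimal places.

In east/north components (m/s): person relative to river boat = (-0.566, 0.725); river boat relative to water = (-4.595, -1.672); water relative to ground = (0.000, 2.570).
Sum = (-5.162, 1.622) m/s.
Speed = |(-5.162, 1.622)| = 5.411 m/s.

5.41 m/s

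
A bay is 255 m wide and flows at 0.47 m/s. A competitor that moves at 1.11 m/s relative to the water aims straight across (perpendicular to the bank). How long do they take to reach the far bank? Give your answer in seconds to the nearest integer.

The component of the competitor's velocity perpendicular to the bank is 1.11 m/s.
The flow acts along the bank and has no component across it.
Time = 255 / 1.110 = 229.730 s.

230 s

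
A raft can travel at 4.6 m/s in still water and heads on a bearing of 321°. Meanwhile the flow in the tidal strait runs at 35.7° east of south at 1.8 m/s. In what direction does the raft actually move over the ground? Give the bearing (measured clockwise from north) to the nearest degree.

319°

Taking east as x and north as y: velocity relative to the water = (-2.895, 3.575) m/s; the water relative to ground = (1.050, -1.462) m/s.
Velocity relative to ground = (-2.895, 3.575) + (1.050, -1.462) = (-1.844, 2.113) m/s.
Bearing = atan2(-1.84, 2.11) = 318.88° clockwise from north.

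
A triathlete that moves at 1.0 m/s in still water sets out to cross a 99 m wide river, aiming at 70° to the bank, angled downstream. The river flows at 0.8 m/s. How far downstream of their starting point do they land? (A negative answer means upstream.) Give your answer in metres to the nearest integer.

Perpendicular speed = 0.940 m/s; crossing time = 99 / 0.940 = 105.354 s.
Net downstream speed = 1.142 m/s.
Drift = 1.142 × 105.354 = 120.316 m (downstream).

120 m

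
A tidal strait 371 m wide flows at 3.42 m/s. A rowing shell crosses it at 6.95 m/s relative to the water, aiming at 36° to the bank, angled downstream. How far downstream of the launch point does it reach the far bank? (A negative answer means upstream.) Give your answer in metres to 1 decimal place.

821.2 m

Perpendicular speed = 4.085 m/s; crossing time = 371 / 4.085 = 90.818 s.
Net downstream speed = 9.043 m/s.
Drift = 9.043 × 90.818 = 821.234 m (downstream).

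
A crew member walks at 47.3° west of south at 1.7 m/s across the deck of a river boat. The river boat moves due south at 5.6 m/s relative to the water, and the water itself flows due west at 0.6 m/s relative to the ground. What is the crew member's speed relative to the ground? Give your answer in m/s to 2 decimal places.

In east/north components (m/s): crew member relative to river boat = (-1.249, -1.153); river boat relative to water = (0.000, -5.600); water relative to ground = (-0.600, 0.000).
Sum = (-1.849, -6.753) m/s.
Speed = |(-1.849, -6.753)| = 7.002 m/s.

7.00 m/s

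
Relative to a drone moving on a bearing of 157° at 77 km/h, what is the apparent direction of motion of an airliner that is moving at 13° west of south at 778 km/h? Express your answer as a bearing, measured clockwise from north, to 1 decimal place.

196.6°

Taking east as x and north as y: airliner velocity = (-175.012, -758.060) km/h; drone velocity = (30.086, -70.879) km/h.
Velocity of airliner relative to drone = (-175.012, -758.060) − (30.086, -70.879) = (-205.098, -687.181) km/h.
Bearing = atan2(-205.10, -687.18) = 196.62° clockwise from north.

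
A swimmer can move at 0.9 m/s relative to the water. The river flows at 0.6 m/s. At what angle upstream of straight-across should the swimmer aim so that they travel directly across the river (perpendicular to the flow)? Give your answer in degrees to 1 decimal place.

To cancel the current, the upstream component of the swimmer's velocity must equal the flow: 0.9 sin θ = 0.6.
sin θ = 0.6 / 0.9 = 0.6667.
θ = arcsin(0.6667) = 41.810°.

41.8°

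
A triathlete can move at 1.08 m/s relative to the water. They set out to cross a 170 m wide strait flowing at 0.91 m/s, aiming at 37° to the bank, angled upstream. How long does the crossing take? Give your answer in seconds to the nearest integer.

262 s

The component of the triathlete's velocity perpendicular to the bank is 1.08 × sin 37° = 0.650 m/s.
The flow acts along the bank and has no component across it.
Time = 170 / 0.650 = 261.554 s.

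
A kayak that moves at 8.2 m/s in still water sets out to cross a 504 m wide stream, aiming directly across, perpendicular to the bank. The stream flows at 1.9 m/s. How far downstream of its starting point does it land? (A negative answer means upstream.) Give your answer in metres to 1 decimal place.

116.8 m

Perpendicular speed = 8.200 m/s; crossing time = 504 / 8.200 = 61.463 s.
Net downstream speed = 1.900 m/s.
Drift = 1.900 × 61.463 = 116.780 m (downstream).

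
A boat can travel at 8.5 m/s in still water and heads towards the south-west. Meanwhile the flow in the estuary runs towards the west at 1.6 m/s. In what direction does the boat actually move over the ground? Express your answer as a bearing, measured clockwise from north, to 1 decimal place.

Taking east as x and north as y: velocity relative to the water = (-6.010, -6.010) m/s; the water relative to ground = (-1.600, 0.000) m/s.
Velocity relative to ground = (-6.010, -6.010) + (-1.600, 0.000) = (-7.610, -6.010) m/s.
Bearing = atan2(-7.61, -6.01) = 231.70° clockwise from north.

231.7°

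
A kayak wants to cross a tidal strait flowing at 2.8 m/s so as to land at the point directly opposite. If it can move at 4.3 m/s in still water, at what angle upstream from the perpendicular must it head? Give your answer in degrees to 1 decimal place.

To cancel the current, the upstream component of the kayak's velocity must equal the flow: 4.3 sin θ = 2.8.
sin θ = 2.8 / 4.3 = 0.6512.
θ = arcsin(0.6512) = 40.629°.

40.6°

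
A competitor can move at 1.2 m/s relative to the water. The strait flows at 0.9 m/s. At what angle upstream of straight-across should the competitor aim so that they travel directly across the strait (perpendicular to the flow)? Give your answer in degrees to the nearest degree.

To cancel the current, the upstream component of the competitor's velocity must equal the flow: 1.2 sin θ = 0.9.
sin θ = 0.9 / 1.2 = 0.7500.
θ = arcsin(0.7500) = 48.590°.

49°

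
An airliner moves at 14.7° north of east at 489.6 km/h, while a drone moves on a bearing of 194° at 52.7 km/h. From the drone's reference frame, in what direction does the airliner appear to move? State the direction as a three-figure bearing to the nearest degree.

070°

Taking east as x and north as y: airliner velocity = (473.574, 124.240) km/h; drone velocity = (-12.749, -51.135) km/h.
Velocity of airliner relative to drone = (473.574, 124.240) − (-12.749, -51.135) = (486.324, 175.374) km/h.
Bearing = atan2(486.32, 175.37) = 70.17° clockwise from north.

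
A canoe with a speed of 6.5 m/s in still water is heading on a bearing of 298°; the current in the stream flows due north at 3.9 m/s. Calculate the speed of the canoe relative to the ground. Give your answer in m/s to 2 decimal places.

Taking east as x and north as y: velocity relative to the water = (-5.739, 3.052) m/s; the water relative to ground = (0.000, 3.900) m/s.
Velocity relative to ground = (-5.739, 3.052) + (0.000, 3.900) = (-5.739, 6.952) m/s.
Speed = |(-5.739, 6.952)| = 9.015 m/s.

9.01 m/s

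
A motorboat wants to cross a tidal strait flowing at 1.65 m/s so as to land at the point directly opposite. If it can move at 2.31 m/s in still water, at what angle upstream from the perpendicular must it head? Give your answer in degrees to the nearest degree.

46°

To cancel the current, the upstream component of the motorboat's velocity must equal the flow: 2.31 sin θ = 1.65.
sin θ = 1.65 / 2.31 = 0.7143.
θ = arcsin(0.7143) = 45.585°.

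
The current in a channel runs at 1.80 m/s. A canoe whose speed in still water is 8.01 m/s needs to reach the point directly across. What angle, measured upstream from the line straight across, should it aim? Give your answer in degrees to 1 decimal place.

13.0°

To cancel the current, the upstream component of the canoe's velocity must equal the flow: 8.01 sin θ = 1.80.
sin θ = 1.80 / 8.01 = 0.2247.
θ = arcsin(0.2247) = 12.986°.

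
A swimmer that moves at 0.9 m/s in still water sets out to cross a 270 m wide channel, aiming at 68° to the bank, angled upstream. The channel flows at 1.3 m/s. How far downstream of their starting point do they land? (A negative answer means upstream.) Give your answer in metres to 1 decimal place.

311.5 m

Perpendicular speed = 0.834 m/s; crossing time = 270 / 0.834 = 323.560 s.
Net downstream speed = 0.963 m/s.
Drift = 0.963 × 323.560 = 311.541 m (downstream).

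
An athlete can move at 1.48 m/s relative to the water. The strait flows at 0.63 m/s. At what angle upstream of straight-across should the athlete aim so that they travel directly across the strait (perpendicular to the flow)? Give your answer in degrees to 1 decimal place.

To cancel the current, the upstream component of the athlete's velocity must equal the flow: 1.48 sin θ = 0.63.
sin θ = 0.63 / 1.48 = 0.4257.
θ = arcsin(0.4257) = 25.193°.

25.2°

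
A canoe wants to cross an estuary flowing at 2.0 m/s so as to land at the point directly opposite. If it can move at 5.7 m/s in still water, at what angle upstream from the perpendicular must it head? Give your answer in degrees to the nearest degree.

To cancel the current, the upstream component of the canoe's velocity must equal the flow: 5.7 sin θ = 2.0.
sin θ = 2.0 / 5.7 = 0.3509.
θ = arcsin(0.3509) = 20.541°.

21°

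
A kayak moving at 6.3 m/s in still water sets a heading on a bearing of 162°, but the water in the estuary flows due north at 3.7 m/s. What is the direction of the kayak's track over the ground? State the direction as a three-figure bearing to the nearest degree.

Taking east as x and north as y: velocity relative to the water = (1.947, -5.992) m/s; the water relative to ground = (0.000, 3.700) m/s.
Velocity relative to ground = (1.947, -5.992) + (0.000, 3.700) = (1.947, -2.292) m/s.
Bearing = atan2(1.95, -2.29) = 139.65° clockwise from north.

140°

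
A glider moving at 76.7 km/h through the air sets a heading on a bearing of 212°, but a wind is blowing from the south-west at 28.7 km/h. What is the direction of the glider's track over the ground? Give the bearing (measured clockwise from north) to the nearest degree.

Taking east as x and north as y: velocity relative to the air = (-40.645, -65.045) km/h; the air relative to ground = (20.294, 20.294) km/h.
Velocity relative to ground = (-40.645, -65.045) + (20.294, 20.294) = (-20.351, -44.751) km/h.
Bearing = atan2(-20.35, -44.75) = 204.45° clockwise from north.

204°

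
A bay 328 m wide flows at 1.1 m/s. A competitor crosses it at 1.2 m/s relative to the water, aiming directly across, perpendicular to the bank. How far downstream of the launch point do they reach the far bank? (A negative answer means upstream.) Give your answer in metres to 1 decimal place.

Perpendicular speed = 1.200 m/s; crossing time = 328 / 1.200 = 273.333 s.
Net downstream speed = 1.100 m/s.
Drift = 1.100 × 273.333 = 300.667 m (downstream).

300.7 m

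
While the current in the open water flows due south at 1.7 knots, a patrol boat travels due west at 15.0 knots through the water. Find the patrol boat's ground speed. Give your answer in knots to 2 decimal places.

Taking east as x and north as y: velocity relative to the water = (-15.000, 0.000) knots; the water relative to ground = (0.000, -1.700) knots.
Velocity relative to ground = (-15.000, 0.000) + (0.000, -1.700) = (-15.000, -1.700) knots.
Speed = |(-15.000, -1.700)| = 15.096 knots.

15.10 knots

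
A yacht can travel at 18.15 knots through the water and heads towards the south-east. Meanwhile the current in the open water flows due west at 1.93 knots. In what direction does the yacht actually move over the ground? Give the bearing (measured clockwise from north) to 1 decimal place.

Taking east as x and north as y: velocity relative to the water = (12.834, -12.834) knots; the water relative to ground = (-1.930, 0.000) knots.
Velocity relative to ground = (12.834, -12.834) + (-1.930, 0.000) = (10.904, -12.834) knots.
Bearing = atan2(10.90, -12.83) = 139.65° clockwise from north.

139.6°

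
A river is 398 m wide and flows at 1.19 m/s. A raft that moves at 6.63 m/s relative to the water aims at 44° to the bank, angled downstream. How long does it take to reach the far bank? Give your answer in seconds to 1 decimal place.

The component of the raft's velocity perpendicular to the bank is 6.63 × sin 44° = 4.606 m/s.
Only the cross-stream component determines the crossing time; the current contributes nothing perpendicular to the bank.
Time = 398 / 4.606 = 86.417 s.

86.4 s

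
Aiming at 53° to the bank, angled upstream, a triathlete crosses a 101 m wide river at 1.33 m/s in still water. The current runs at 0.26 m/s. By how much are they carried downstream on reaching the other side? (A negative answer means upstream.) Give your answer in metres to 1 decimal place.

-51.4 m

Perpendicular speed = 1.062 m/s; crossing time = 101 / 1.062 = 95.087 s.
Net downstream speed = -0.540 m/s.
Drift = -0.540 × 95.087 = -51.386 m (upstream).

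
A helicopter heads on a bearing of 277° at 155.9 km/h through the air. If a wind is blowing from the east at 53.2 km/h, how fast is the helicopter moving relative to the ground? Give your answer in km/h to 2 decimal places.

Taking east as x and north as y: velocity relative to the air = (-154.738, 18.999) km/h; the air relative to ground = (-53.200, 0.000) km/h.
Velocity relative to ground = (-154.738, 18.999) + (-53.200, 0.000) = (-207.938, 18.999) km/h.
Speed = |(-207.938, 18.999)| = 208.804 km/h.

208.80 km/h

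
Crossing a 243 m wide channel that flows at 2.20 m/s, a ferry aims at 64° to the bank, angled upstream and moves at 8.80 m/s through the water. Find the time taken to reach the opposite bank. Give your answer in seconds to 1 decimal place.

The component of the ferry's velocity perpendicular to the bank is 8.80 × sin 64° = 7.909 m/s.
The flow acts along the bank and has no component across it.
Time = 243 / 7.909 = 30.723 s.

30.7 s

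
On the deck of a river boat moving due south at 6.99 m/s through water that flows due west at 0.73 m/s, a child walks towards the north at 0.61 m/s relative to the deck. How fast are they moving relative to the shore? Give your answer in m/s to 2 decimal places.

6.42 m/s

In east/north components (m/s): child relative to river boat = (0.000, 0.610); river boat relative to water = (0.000, -6.990); water relative to ground = (-0.730, 0.000).
Sum = (-0.730, -6.380) m/s.
Speed = |(-0.730, -6.380)| = 6.422 m/s.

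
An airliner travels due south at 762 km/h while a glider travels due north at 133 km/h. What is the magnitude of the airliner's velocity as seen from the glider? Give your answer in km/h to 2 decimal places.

895.00 km/h

Taking east as x and north as y: airliner velocity = (0.000, -762.000) km/h; glider velocity = (0.000, 133.000) km/h.
Velocity of airliner relative to glider = (0.000, -762.000) − (0.000, 133.000) = (0.000, -895.000) km/h.
Magnitude = |(0.000, -895.000)| = 895.000 km/h.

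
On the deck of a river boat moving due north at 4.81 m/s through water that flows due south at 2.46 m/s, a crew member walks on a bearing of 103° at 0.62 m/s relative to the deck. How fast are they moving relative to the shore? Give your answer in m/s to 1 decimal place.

2.3 m/s

In east/north components (m/s): crew member relative to river boat = (0.604, -0.139); river boat relative to water = (0.000, 4.810); water relative to ground = (0.000, -2.460).
Sum = (0.604, 2.211) m/s.
Speed = |(0.604, 2.211)| = 2.292 m/s.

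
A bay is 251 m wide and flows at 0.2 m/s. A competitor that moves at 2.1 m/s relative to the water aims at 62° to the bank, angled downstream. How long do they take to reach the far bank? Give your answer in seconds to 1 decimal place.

135.4 s

The component of the competitor's velocity perpendicular to the bank is 2.1 × sin 62° = 1.854 m/s.
The flow acts along the bank and has no component across it.
Time = 251 / 1.854 = 135.369 s.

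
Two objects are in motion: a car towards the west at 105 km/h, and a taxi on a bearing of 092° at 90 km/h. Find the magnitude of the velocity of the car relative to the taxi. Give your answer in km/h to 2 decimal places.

Taking east as x and north as y: car velocity = (-105.000, 0.000) km/h; taxi velocity = (89.945, -3.141) km/h.
Velocity of car relative to taxi = (-105.000, 0.000) − (89.945, -3.141) = (-194.945, 3.141) km/h.
Magnitude = |(-194.945, 3.141)| = 194.970 km/h.

194.97 km/h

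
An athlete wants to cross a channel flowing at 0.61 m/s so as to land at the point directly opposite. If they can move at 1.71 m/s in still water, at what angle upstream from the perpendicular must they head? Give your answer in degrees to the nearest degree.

21°

To cancel the current, the upstream component of the athlete's velocity must equal the flow: 1.71 sin θ = 0.61.
sin θ = 0.61 / 1.71 = 0.3567.
θ = arcsin(0.3567) = 20.899°.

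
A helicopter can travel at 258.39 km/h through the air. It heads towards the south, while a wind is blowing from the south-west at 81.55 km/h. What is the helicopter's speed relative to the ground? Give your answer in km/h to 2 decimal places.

208.84 km/h

Taking east as x and north as y: velocity relative to the air = (0.000, -258.390) km/h; the air relative to ground = (57.665, 57.665) km/h.
Velocity relative to ground = (0.000, -258.390) + (57.665, 57.665) = (57.665, -200.725) km/h.
Speed = |(57.665, -200.725)| = 208.844 km/h.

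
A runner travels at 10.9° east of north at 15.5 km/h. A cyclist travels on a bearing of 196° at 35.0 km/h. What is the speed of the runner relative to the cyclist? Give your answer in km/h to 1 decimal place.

50.5 km/h

Taking east as x and north as y: runner velocity = (2.931, 15.220) km/h; cyclist velocity = (-9.647, -33.644) km/h.
Velocity of runner relative to cyclist = (2.931, 15.220) − (-9.647, -33.644) = (12.578, 48.865) km/h.
Magnitude = |(12.578, 48.865)| = 50.457 km/h.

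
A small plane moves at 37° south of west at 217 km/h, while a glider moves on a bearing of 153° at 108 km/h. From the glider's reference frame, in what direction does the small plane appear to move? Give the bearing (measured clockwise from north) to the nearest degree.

261°

Taking east as x and north as y: small plane velocity = (-173.304, -130.594) km/h; glider velocity = (49.031, -96.229) km/h.
Velocity of small plane relative to glider = (-173.304, -130.594) − (49.031, -96.229) = (-222.335, -34.365) km/h.
Bearing = atan2(-222.33, -34.37) = 261.21° clockwise from north.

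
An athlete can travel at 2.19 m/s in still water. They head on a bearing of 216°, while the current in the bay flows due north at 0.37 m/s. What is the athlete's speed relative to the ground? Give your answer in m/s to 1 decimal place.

Taking east as x and north as y: velocity relative to the water = (-1.287, -1.772) m/s; the water relative to ground = (0.000, 0.370) m/s.
Velocity relative to ground = (-1.287, -1.772) + (0.000, 0.370) = (-1.287, -1.402) m/s.
Speed = |(-1.287, -1.402)| = 1.903 m/s.

1.9 m/s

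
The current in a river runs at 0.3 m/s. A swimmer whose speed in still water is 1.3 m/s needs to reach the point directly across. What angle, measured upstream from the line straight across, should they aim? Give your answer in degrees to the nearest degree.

To cancel the current, the upstream component of the swimmer's velocity must equal the flow: 1.3 sin θ = 0.3.
sin θ = 0.3 / 1.3 = 0.2308.
θ = arcsin(0.2308) = 13.342°.

13°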